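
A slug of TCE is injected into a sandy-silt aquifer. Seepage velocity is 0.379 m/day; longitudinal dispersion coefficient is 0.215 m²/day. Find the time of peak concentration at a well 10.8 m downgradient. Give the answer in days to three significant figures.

For the 1D instantaneous-source solution, setting ∂C/∂t = 0 at fixed x gives v²t² + 2Dt − x² = 0, so t = (√(D² + v²x²) − D)/v².
√(D² + v²x²) = √(0.215² + 0.379² × 10.8²) = 4.099; v² = 0.143641.
t = (4.099 − 0.215)/0.143641 = 27.0 days (vs. the pure-advection estimate x/v = 28.5 d).

27.0 days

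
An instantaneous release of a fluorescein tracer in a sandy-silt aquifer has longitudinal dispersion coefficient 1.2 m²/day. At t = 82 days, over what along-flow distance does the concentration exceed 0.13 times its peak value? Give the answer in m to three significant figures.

The plume is Gaussian with σ = √(2Dt) = √(2 × 1.2 × 82) = 14.03 m.
C/C_peak = exp(−Δx²/(2σ²)) = 0.13 ⇒ Δx = σ·√(−2 ln 0.13) = 14.03 × 2.020 = 28.34 m.
Width = 2Δx = 56.7 m.

56.7 m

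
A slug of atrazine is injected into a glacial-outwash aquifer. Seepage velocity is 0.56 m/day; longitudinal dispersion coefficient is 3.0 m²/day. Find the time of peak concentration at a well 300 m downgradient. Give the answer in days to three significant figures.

For the 1D instantaneous-source solution, setting ∂C/∂t = 0 at fixed x gives v²t² + 2Dt − x² = 0, so t = (√(D² + v²x²) − D)/v².
√(D² + v²x²) = √(3.0² + 0.56² × 300²) = 168.0; v² = 0.3136.
t = (168.0 − 3.0)/0.3136 = 526 days (vs. the pure-advection estimate x/v = 536 d).

526 days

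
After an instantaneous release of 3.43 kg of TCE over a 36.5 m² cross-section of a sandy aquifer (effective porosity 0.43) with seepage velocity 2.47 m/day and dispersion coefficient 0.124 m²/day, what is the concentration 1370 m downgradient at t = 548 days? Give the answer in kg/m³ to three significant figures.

0.00277 kg/m³

For an instantaneous plane source, C(x,t) = M/(n_e·A·√(4πDt)) · exp(−(x−vt)²/(4Dt)), with n_e·A the pore (flow) area.
Plume center vt = 2.47 × 548 = 1353.56 m, so the well at 1370 m is 16.44 m downgradient of the peak.
√(4πDt) = 29.22 m, giving peak height M/(n_e·A·√(4πDt)) = 3.43/(0.43 × 36.5 × 29.22) = 0.007479 kg/m³.
(x−vt)²/(4Dt) = (16.44)²/(4 × 0.124 × 548) = 0.9944; exp(−0.9944) = 0.3699.
C = 0.007479 × 0.3699 = 0.00277 kg/m³.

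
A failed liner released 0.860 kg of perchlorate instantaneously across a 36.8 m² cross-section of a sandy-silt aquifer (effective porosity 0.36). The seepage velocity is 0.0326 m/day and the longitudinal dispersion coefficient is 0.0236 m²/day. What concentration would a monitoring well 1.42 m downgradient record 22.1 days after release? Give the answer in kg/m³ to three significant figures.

0.0201 kg/m³

For an instantaneous plane source, C(x,t) = M/(n_e·A·√(4πDt)) · exp(−(x−vt)²/(4Dt)), with n_e·A the pore (flow) area.
Plume center vt = 0.0326 × 22.1 = 0.72046 m, so the well at 1.42 m is 0.69954 m downgradient of the peak.
√(4πDt) = 2.560 m, giving peak height M/(n_e·A·√(4πDt)) = 0.860/(0.36 × 36.8 × 2.560) = 0.02536 kg/m³.
(x−vt)²/(4Dt) = (0.69954)²/(4 × 0.0236 × 22.1) = 0.2346; exp(−0.2346) = 0.7909.
C = 0.02536 × 0.7909 = 0.0201 kg/m³.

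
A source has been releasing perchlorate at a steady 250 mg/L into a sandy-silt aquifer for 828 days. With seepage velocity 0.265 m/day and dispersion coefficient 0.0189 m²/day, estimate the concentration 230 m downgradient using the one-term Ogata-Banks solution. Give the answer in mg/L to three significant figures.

7.33 mg/L

For a continuous step input, C/C₀ ≈ ½·erfc((x−vt)/(2√(Dt))).
vt = 0.265 × 828 = 219.42 m and 2√(Dt) = 2√(0.0189 × 828) = 7.912 m.
Argument (x−vt)/(2√(Dt)) = (230 − 219.42)/7.912 = 1.337; ½·erfc(1.337) = 0.02933.
C = 250 × 0.02933 = 7.33 mg/L.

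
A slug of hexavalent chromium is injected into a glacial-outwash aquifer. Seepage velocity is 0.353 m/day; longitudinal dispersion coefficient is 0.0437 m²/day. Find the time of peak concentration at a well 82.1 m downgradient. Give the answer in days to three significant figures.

232 days

For the 1D instantaneous-source solution, setting ∂C/∂t = 0 at fixed x gives v²t² + 2Dt − x² = 0, so t = (√(D² + v²x²) − D)/v².
√(D² + v²x²) = √(0.0437² + 0.353² × 82.1²) = 28.98; v² = 0.124609.
t = (28.98 − 0.0437)/0.124609 = 232 days (vs. the pure-advection estimate x/v = 233 d).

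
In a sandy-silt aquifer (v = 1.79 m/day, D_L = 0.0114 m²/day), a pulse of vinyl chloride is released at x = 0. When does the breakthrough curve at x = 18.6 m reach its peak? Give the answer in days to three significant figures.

10.4 days

For the 1D instantaneous-source solution, setting ∂C/∂t = 0 at fixed x gives v²t² + 2Dt − x² = 0, so t = (√(D² + v²x²) − D)/v².
√(D² + v²x²) = √(0.0114² + 1.79² × 18.6²) = 33.29; v² = 3.2041.
t = (33.29 − 0.0114)/3.2041 = 10.4 days (vs. the pure-advection estimate x/v = 10.4 d).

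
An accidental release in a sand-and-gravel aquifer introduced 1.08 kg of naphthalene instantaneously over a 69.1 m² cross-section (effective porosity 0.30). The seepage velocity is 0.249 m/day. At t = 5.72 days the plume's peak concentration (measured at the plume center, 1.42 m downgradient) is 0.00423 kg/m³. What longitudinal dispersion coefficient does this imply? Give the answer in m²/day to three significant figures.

At the plume center C_max = M/(n_e·A·√(4πDt)), so D = M²/(4πt·(n_e·A·C_max)²).
n_e·A·C_max = 0.30 × 69.1 × 0.00423 = 0.08769 kg/m.
D = 1.08²/(4π × 5.72 × 0.08769²) = 2.11 m²/day.

2.11 m²/day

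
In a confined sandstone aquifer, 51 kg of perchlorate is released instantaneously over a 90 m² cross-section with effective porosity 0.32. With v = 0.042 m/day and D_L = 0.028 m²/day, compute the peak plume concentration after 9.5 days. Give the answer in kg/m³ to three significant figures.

The peak of an instantaneous 1D plume sits at x = vt; there the Gaussian factor is 1 and C_max = M/(n_e·A·√(4πDt)), where n_e·A is the pore area the mass is dissolved in.
√(4πDt) = √(4π × 0.028 × 9.5) = 1.828 m, so C_max = 51/(0.32 × 90 × 1.828) = 0.969 kg/m³.

0.969 kg/m³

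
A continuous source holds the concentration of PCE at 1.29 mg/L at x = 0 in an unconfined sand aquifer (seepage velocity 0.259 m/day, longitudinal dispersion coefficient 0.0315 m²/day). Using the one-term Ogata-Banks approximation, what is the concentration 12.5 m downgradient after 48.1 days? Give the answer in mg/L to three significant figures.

For a continuous step input, C/C₀ ≈ ½·erfc((x−vt)/(2√(Dt))).
vt = 0.259 × 48.1 = 12.4579 m and 2√(Dt) = 2√(0.0315 × 48.1) = 2.462 m.
Argument (x−vt)/(2√(Dt)) = (12.5 − 12.4579)/2.462 = 0.01710; ½·erfc(0.01710) = 0.4904.
C = 1.29 × 0.4904 = 0.633 mg/L.

0.633 mg/L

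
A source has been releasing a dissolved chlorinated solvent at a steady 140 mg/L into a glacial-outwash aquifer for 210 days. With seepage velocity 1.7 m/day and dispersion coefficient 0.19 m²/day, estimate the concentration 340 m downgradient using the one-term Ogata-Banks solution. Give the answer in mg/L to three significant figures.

136 mg/L

For a continuous step input, C/C₀ ≈ ½·erfc((x−vt)/(2√(Dt))).
vt = 1.7 × 210 = 357 m and 2√(Dt) = 2√(0.19 × 210) = 12.63 m.
Argument (x−vt)/(2√(Dt)) = (340 − 357)/12.63 = -1.346; ½·erfc(-1.346) = 0.9715.
C = 140 × 0.9715 = 136 mg/L.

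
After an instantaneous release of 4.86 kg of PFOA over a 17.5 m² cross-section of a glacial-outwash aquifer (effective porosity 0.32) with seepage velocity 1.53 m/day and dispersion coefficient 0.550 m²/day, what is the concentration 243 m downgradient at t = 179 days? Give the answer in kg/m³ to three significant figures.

0.00219 kg/m³

For an instantaneous plane source, C(x,t) = M/(n_e·A·√(4πDt)) · exp(−(x−vt)²/(4Dt)), with n_e·A the pore (flow) area.
Plume center vt = 1.53 × 179 = 273.87 m, so the well at 243 m is 30.87 m upgradient of the peak.
√(4πDt) = 35.17 m, giving peak height M/(n_e·A·√(4πDt)) = 4.86/(0.32 × 17.5 × 35.17) = 0.02468 kg/m³.
(x−vt)²/(4Dt) = (-30.87)²/(4 × 0.550 × 179) = 2.420; exp(−2.420) = 0.08892.
C = 0.02468 × 0.08892 = 0.00219 kg/m³.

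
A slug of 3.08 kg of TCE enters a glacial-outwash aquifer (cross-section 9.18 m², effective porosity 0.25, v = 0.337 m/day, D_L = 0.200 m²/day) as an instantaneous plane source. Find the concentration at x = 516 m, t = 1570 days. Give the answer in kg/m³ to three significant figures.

0.0186 kg/m³

For an instantaneous plane source, C(x,t) = M/(n_e·A·√(4πDt)) · exp(−(x−vt)²/(4Dt)), with n_e·A the pore (flow) area.
Plume center vt = 0.337 × 1570 = 529.09 m, so the well at 516 m is 13.09 m upgradient of the peak.
√(4πDt) = 62.82 m, giving peak height M/(n_e·A·√(4πDt)) = 3.08/(0.25 × 9.18 × 62.82) = 0.02136 kg/m³.
(x−vt)²/(4Dt) = (-13.09)²/(4 × 0.200 × 1570) = 0.1364; exp(−0.1364) = 0.8725.
C = 0.02136 × 0.8725 = 0.0186 kg/m³.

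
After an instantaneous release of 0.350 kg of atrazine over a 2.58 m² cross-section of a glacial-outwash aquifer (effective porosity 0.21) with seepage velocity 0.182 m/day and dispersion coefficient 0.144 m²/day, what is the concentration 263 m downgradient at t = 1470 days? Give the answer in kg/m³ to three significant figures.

0.0122 kg/m³

For an instantaneous plane source, C(x,t) = M/(n_e·A·√(4πDt)) · exp(−(x−vt)²/(4Dt)), with n_e·A the pore (flow) area.
Plume center vt = 0.182 × 1470 = 267.54 m, so the well at 263 m is 4.54 m upgradient of the peak.
√(4πDt) = 51.58 m, giving peak height M/(n_e·A·√(4πDt)) = 0.350/(0.21 × 2.58 × 51.58) = 0.01252 kg/m³.
(x−vt)²/(4Dt) = (-4.54)²/(4 × 0.144 × 1470) = 0.02434; exp(−0.02434) = 0.9760.
C = 0.01252 × 0.9760 = 0.0122 kg/m³.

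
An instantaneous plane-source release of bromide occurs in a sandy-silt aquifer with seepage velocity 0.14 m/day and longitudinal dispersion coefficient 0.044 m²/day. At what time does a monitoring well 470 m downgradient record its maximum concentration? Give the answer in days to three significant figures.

3350 days

For the 1D instantaneous-source solution, setting ∂C/∂t = 0 at fixed x gives v²t² + 2Dt − x² = 0, so t = (√(D² + v²x²) − D)/v².
√(D² + v²x²) = √(0.044² + 0.14² × 470²) = 65.80; v² = 0.0196.
t = (65.80 − 0.044)/0.0196 = 3350 days (vs. the pure-advection estimate x/v = 3360 d).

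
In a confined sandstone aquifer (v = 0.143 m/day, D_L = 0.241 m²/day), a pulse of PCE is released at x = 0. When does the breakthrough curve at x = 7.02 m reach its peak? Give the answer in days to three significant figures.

38.7 days

For the 1D instantaneous-source solution, setting ∂C/∂t = 0 at fixed x gives v²t² + 2Dt − x² = 0, so t = (√(D² + v²x²) − D)/v².
√(D² + v²x²) = √(0.241² + 0.143² × 7.02²) = 1.032; v² = 0.020449.
t = (1.032 − 0.241)/0.020449 = 38.7 days (vs. the pure-advection estimate x/v = 49.1 d).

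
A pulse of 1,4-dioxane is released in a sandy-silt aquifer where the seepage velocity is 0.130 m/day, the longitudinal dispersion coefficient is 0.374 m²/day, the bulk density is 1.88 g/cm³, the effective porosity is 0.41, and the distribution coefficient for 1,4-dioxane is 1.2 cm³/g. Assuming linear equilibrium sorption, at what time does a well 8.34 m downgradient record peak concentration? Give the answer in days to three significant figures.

297 days

Retardation factor R = 1 + ρ_b·K_d/n = 1 + 1.88 × 1.2/0.41 = 6.502.
Sorption retards both mechanisms: v_R = v/R = 0.01999 m/day, D_R = D/R = 0.05752 m²/day.
Peak time from v_R²t² + 2D_R t − x² = 0: t = (√(D_R² + v_R²x²) − D_R)/v_R².
√(D_R² + v_R²x²) = √(0.05752² + 0.01999² × 8.34²) = 0.1764; v_R² = 0.0003996.
t = (0.1764 − 0.05752)/0.0003996 = 297 days.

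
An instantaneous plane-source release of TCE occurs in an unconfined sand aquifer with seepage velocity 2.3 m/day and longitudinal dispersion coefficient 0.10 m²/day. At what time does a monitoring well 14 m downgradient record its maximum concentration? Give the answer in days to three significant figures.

6.07 days

For the 1D instantaneous-source solution, setting ∂C/∂t = 0 at fixed x gives v²t² + 2Dt − x² = 0, so t = (√(D² + v²x²) − D)/v².
√(D² + v²x²) = √(0.10² + 2.3² × 14²) = 32.20; v² = 5.29.
t = (32.20 − 0.10)/5.29 = 6.07 days (vs. the pure-advection estimate x/v = 6.09 d).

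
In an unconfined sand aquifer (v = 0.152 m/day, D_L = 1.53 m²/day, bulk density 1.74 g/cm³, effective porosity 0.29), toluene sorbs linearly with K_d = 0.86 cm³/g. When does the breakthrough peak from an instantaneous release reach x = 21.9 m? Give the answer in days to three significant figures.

Retardation factor R = 1 + ρ_b·K_d/n = 1 + 1.74 × 0.86/0.29 = 6.160.
Sorption retards both mechanisms: v_R = v/R = 0.02468 m/day, D_R = D/R = 0.2484 m²/day.
Peak time from v_R²t² + 2D_R t − x² = 0: t = (√(D_R² + v_R²x²) − D_R)/v_R².
√(D_R² + v_R²x²) = √(0.2484² + 0.02468² × 21.9²) = 0.5948; v_R² = 0.0006091.
t = (0.5948 − 0.2484)/0.0006091 = 569 days.

569 days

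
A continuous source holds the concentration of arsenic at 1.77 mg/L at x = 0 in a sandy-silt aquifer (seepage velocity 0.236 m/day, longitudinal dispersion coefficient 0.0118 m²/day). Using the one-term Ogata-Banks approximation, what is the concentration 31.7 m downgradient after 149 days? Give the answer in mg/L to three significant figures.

1.71 mg/L

For a continuous step input, C/C₀ ≈ ½·erfc((x−vt)/(2√(Dt))).
vt = 0.236 × 149 = 35.164 m and 2√(Dt) = 2√(0.0118 × 149) = 2.652 m.
Argument (x−vt)/(2√(Dt)) = (31.7 − 35.164)/2.652 = -1.306; ½·erfc(-1.306) = 0.9676.
C = 1.77 × 0.9676 = 1.71 mg/L.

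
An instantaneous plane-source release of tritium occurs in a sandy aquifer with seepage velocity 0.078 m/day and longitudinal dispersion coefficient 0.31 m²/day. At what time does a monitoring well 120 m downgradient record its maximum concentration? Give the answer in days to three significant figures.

1490 days

For the 1D instantaneous-source solution, setting ∂C/∂t = 0 at fixed x gives v²t² + 2Dt − x² = 0, so t = (√(D² + v²x²) − D)/v².
√(D² + v²x²) = √(0.31² + 0.078² × 120²) = 9.365; v² = 0.006084.
t = (9.365 − 0.31)/0.006084 = 1490 days (vs. the pure-advection estimate x/v = 1540 d).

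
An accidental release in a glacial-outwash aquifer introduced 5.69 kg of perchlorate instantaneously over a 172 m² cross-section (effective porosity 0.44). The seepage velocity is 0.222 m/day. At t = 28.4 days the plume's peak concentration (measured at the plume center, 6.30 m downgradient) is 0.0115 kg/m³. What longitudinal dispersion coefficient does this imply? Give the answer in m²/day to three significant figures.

At the plume center C_max = M/(n_e·A·√(4πDt)), so D = M²/(4πt·(n_e·A·C_max)²).
n_e·A·C_max = 0.44 × 172 × 0.0115 = 0.8703 kg/m.
D = 5.69²/(4π × 28.4 × 0.8703²) = 0.120 m²/day.

0.120 m²/day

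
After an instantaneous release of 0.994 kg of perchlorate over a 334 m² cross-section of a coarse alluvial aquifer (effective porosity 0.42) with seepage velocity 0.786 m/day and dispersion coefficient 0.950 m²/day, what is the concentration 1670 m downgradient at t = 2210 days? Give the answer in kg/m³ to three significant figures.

For an instantaneous plane source, C(x,t) = M/(n_e·A·√(4πDt)) · exp(−(x−vt)²/(4Dt)), with n_e·A the pore (flow) area.
Plume center vt = 0.786 × 2210 = 1737.06 m, so the well at 1670 m is 67.06 m upgradient of the peak.
√(4πDt) = 162.4 m, giving peak height M/(n_e·A·√(4πDt)) = 0.994/(0.42 × 334 × 162.4) = 4.363e-05 kg/m³.
(x−vt)²/(4Dt) = (-67.06)²/(4 × 0.950 × 2210) = 0.5355; exp(−0.5355) = 0.5854.
C = 4.363e-05 × 0.5854 = 2.55e-05 kg/m³.

2.55e-05 kg/m³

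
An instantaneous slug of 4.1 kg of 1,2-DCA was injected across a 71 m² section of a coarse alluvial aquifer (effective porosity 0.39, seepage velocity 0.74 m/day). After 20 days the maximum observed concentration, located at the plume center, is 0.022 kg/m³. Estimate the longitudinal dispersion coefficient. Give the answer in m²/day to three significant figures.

0.180 m²/day

At the plume center C_max = M/(n_e·A·√(4πDt)), so D = M²/(4πt·(n_e·A·C_max)²).
n_e·A·C_max = 0.39 × 71 × 0.022 = 0.6092 kg/m.
D = 4.1²/(4π × 20 × 0.6092²) = 0.180 m²/day.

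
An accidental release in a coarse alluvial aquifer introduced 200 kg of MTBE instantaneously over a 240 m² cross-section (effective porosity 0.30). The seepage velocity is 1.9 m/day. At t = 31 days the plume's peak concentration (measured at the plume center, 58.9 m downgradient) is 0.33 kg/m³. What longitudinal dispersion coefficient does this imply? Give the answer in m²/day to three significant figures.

At the plume center C_max = M/(n_e·A·√(4πDt)), so D = M²/(4πt·(n_e·A·C_max)²).
n_e·A·C_max = 0.30 × 240 × 0.33 = 23.76 kg/m.
D = 200²/(4π × 31 × 23.76²) = 0.182 m²/day.

0.182 m²/day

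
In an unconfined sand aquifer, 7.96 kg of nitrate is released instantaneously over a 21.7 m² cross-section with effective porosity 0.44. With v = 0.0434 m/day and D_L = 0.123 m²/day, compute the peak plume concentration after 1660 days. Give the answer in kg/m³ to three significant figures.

The peak of an instantaneous 1D plume sits at x = vt; there the Gaussian factor is 1 and C_max = M/(n_e·A·√(4πDt)), where n_e·A is the pore area the mass is dissolved in.
√(4πDt) = √(4π × 0.123 × 1660) = 50.65 m, so C_max = 7.96/(0.44 × 21.7 × 50.65) = 0.0165 kg/m³.

0.0165 kg/m³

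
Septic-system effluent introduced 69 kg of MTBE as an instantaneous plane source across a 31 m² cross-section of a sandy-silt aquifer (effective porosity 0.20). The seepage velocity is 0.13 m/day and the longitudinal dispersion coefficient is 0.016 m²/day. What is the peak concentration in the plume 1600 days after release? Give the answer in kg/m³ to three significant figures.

The peak of an instantaneous 1D plume sits at x = vt; there the Gaussian factor is 1 and C_max = M/(n_e·A·√(4πDt)), where n_e·A is the pore area the mass is dissolved in.
√(4πDt) = √(4π × 0.016 × 1600) = 17.94 m, so C_max = 69/(0.20 × 31 × 17.94) = 0.620 kg/m³.

0.620 kg/m³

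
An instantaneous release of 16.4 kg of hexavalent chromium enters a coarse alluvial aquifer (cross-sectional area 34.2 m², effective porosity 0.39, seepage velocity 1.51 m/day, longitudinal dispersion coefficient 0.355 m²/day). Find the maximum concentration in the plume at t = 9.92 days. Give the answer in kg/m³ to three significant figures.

The peak of an instantaneous 1D plume sits at x = vt; there the Gaussian factor is 1 and C_max = M/(n_e·A·√(4πDt)), where n_e·A is the pore area the mass is dissolved in.
√(4πDt) = √(4π × 0.355 × 9.92) = 6.652 m, so C_max = 16.4/(0.39 × 34.2 × 6.652) = 0.185 kg/m³.

0.185 kg/m³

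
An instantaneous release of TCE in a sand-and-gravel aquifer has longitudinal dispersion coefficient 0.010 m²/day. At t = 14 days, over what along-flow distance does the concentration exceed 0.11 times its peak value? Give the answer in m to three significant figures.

The plume is Gaussian with σ = √(2Dt) = √(2 × 0.010 × 14) = 0.5292 m.
C/C_peak = exp(−Δx²/(2σ²)) = 0.11 ⇒ Δx = σ·√(−2 ln 0.11) = 0.5292 × 2.101 = 1.112 m.
Width = 2Δx = 2.22 m.

2.22 m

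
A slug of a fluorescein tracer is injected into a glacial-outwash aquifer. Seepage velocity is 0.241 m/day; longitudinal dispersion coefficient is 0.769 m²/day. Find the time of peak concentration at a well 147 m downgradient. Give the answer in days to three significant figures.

For the 1D instantaneous-source solution, setting ∂C/∂t = 0 at fixed x gives v²t² + 2Dt − x² = 0, so t = (√(D² + v²x²) − D)/v².
√(D² + v²x²) = √(0.769² + 0.241² × 147²) = 35.44; v² = 0.058081.
t = (35.44 − 0.769)/0.058081 = 597 days (vs. the pure-advection estimate x/v = 610 d).

597 days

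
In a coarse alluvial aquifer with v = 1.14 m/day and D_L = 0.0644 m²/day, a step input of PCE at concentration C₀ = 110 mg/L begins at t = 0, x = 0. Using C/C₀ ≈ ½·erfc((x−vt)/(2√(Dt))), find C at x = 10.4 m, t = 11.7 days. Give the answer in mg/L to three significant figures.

109 mg/L

For a continuous step input, C/C₀ ≈ ½·erfc((x−vt)/(2√(Dt))).
vt = 1.14 × 11.7 = 13.338 m and 2√(Dt) = 2√(0.0644 × 11.7) = 1.736 m.
Argument (x−vt)/(2√(Dt)) = (10.4 − 13.338)/1.736 = -1.692; ½·erfc(-1.692) = 0.9916.
C = 110 × 0.9916 = 109 mg/L.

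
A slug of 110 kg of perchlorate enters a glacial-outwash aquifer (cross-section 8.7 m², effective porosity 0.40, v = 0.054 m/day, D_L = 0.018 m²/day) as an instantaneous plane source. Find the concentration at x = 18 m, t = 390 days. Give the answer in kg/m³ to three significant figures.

For an instantaneous plane source, C(x,t) = M/(n_e·A·√(4πDt)) · exp(−(x−vt)²/(4Dt)), with n_e·A the pore (flow) area.
Plume center vt = 0.054 × 390 = 21.06 m, so the well at 18 m is 3.06 m upgradient of the peak.
√(4πDt) = 9.392 m, giving peak height M/(n_e·A·√(4πDt)) = 110/(0.40 × 8.7 × 9.392) = 3.366 kg/m³.
(x−vt)²/(4Dt) = (-3.06)²/(4 × 0.018 × 390) = 0.3335; exp(−0.3335) = 0.7164.
C = 3.366 × 0.7164 = 2.41 kg/m³.

2.41 kg/m³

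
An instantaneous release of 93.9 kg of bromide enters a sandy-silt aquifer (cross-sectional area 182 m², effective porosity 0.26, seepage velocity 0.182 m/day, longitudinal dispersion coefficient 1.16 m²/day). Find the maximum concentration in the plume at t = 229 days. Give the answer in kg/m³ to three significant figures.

The peak of an instantaneous 1D plume sits at x = vt; there the Gaussian factor is 1 and C_max = M/(n_e·A·√(4πDt)), where n_e·A is the pore area the mass is dissolved in.
√(4πDt) = √(4π × 1.16 × 229) = 57.78 m, so C_max = 93.9/(0.26 × 182 × 57.78) = 0.0343 kg/m³.

0.0343 kg/m³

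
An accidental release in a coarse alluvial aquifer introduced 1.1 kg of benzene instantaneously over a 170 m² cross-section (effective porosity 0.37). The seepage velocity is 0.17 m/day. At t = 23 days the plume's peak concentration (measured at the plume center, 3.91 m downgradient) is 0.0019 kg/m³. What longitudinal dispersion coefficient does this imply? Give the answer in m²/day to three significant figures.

At the plume center C_max = M/(n_e·A·√(4πDt)), so D = M²/(4πt·(n_e·A·C_max)²).
n_e·A·C_max = 0.37 × 170 × 0.0019 = 0.1195 kg/m.
D = 1.1²/(4π × 23 × 0.1195²) = 0.293 m²/day.

0.293 m²/day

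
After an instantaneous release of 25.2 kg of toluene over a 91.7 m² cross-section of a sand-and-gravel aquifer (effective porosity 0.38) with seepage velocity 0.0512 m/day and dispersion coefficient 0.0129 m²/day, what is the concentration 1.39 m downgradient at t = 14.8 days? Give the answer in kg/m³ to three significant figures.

For an instantaneous plane source, C(x,t) = M/(n_e·A·√(4πDt)) · exp(−(x−vt)²/(4Dt)), with n_e·A the pore (flow) area.
Plume center vt = 0.0512 × 14.8 = 0.75776 m, so the well at 1.39 m is 0.63224 m downgradient of the peak.
√(4πDt) = 1.549 m, giving peak height M/(n_e·A·√(4πDt)) = 25.2/(0.38 × 91.7 × 1.549) = 0.4669 kg/m³.
(x−vt)²/(4Dt) = (0.63224)²/(4 × 0.0129 × 14.8) = 0.5234; exp(−0.5234) = 0.5925.
C = 0.4669 × 0.5925 = 0.277 kg/m³.

0.277 kg/m³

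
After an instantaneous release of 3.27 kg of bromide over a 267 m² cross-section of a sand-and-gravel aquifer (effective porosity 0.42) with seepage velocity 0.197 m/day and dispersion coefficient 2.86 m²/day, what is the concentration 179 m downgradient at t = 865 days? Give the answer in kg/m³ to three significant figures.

0.000164 kg/m³

For an instantaneous plane source, C(x,t) = M/(n_e·A·√(4πDt)) · exp(−(x−vt)²/(4Dt)), with n_e·A the pore (flow) area.
Plume center vt = 0.197 × 865 = 170.405 m, so the well at 179 m is 8.595 m downgradient of the peak.
√(4πDt) = 176.3 m, giving peak height M/(n_e·A·√(4πDt)) = 3.27/(0.42 × 267 × 176.3) = 0.0001654 kg/m³.
(x−vt)²/(4Dt) = (8.595)²/(4 × 2.86 × 865) = 0.007465; exp(−0.007465) = 0.9926.
C = 0.0001654 × 0.9926 = 0.000164 kg/m³.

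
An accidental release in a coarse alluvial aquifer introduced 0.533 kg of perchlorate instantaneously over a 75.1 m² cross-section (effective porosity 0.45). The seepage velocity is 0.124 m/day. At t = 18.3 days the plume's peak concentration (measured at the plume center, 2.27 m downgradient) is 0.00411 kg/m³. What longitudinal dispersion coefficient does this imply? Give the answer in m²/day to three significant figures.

0.0640 m²/day

At the plume center C_max = M/(n_e·A·√(4πDt)), so D = M²/(4πt·(n_e·A·C_max)²).
n_e·A·C_max = 0.45 × 75.1 × 0.00411 = 0.1389 kg/m.
D = 0.533²/(4π × 18.3 × 0.1389²) = 0.0640 m²/day.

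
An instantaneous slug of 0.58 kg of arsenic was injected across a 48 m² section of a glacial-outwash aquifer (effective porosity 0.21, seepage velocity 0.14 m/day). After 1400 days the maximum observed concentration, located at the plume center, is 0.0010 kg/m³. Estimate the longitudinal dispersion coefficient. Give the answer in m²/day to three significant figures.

0.188 m²/day

At the plume center C_max = M/(n_e·A·√(4πDt)), so D = M²/(4πt·(n_e·A·C_max)²).
n_e·A·C_max = 0.21 × 48 × 0.0010 = 0.01008 kg/m.
D = 0.58²/(4π × 1400 × 0.01008²) = 0.188 m²/day.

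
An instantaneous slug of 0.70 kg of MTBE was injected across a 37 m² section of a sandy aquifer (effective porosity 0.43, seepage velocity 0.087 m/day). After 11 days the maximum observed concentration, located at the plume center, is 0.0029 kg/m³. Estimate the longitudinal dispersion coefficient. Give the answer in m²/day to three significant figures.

At the plume center C_max = M/(n_e·A·√(4πDt)), so D = M²/(4πt·(n_e·A·C_max)²).
n_e·A·C_max = 0.43 × 37 × 0.0029 = 0.04614 kg/m.
D = 0.70²/(4π × 11 × 0.04614²) = 1.67 m²/day.

1.67 m²/day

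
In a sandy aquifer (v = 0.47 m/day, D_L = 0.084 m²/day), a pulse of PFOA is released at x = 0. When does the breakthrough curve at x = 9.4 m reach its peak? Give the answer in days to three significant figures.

For the 1D instantaneous-source solution, setting ∂C/∂t = 0 at fixed x gives v²t² + 2Dt − x² = 0, so t = (√(D² + v²x²) − D)/v².
√(D² + v²x²) = √(0.084² + 0.47² × 9.4²) = 4.419; v² = 0.2209.
t = (4.419 − 0.084)/0.2209 = 19.6 days (vs. the pure-advection estimate x/v = 20.0 d).

19.6 days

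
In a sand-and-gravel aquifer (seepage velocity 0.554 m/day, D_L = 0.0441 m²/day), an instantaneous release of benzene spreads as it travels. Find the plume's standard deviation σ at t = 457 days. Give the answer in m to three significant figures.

Dispersive spreading gives a Gaussian with σ² = 2Dt; advection only shifts the center.
σ = √(2 × 0.0441 × 457) = 6.35 m.

6.35 m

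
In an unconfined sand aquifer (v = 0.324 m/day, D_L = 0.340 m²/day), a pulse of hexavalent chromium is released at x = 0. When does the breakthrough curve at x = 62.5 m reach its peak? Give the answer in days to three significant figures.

For the 1D instantaneous-source solution, setting ∂C/∂t = 0 at fixed x gives v²t² + 2Dt − x² = 0, so t = (√(D² + v²x²) − D)/v².
√(D² + v²x²) = √(0.340² + 0.324² × 62.5²) = 20.25; v² = 0.104976.
t = (20.25 − 0.340)/0.104976 = 190 days (vs. the pure-advection estimate x/v = 193 d).

190 days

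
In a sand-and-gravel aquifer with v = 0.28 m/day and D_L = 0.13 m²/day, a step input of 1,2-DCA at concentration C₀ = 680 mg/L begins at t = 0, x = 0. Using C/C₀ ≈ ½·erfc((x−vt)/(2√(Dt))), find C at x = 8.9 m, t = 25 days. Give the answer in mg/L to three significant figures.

For a continuous step input, C/C₀ ≈ ½·erfc((x−vt)/(2√(Dt))).
vt = 0.28 × 25 = 7 m and 2√(Dt) = 2√(0.13 × 25) = 3.606 m.
Argument (x−vt)/(2√(Dt)) = (8.9 − 7)/3.606 = 0.5269; ½·erfc(0.5269) = 0.2281.
C = 680 × 0.2281 = 155 mg/L.

155 mg/L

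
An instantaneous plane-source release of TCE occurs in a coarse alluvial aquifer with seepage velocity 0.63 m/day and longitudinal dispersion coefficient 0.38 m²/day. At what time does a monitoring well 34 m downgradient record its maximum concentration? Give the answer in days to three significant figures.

53.0 days

For the 1D instantaneous-source solution, setting ∂C/∂t = 0 at fixed x gives v²t² + 2Dt − x² = 0, so t = (√(D² + v²x²) − D)/v².
√(D² + v²x²) = √(0.38² + 0.63² × 34²) = 21.42; v² = 0.3969.
t = (21.42 − 0.38)/0.3969 = 53.0 days (vs. the pure-advection estimate x/v = 54.0 d).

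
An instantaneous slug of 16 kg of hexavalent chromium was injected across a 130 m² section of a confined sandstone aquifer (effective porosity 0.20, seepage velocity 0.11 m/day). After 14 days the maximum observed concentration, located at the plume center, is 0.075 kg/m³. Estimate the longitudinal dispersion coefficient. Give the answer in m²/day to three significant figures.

0.383 m²/day

At the plume center C_max = M/(n_e·A·√(4πDt)), so D = M²/(4πt·(n_e·A·C_max)²).
n_e·A·C_max = 0.20 × 130 × 0.075 = 1.950 kg/m.
D = 16²/(4π × 14 × 1.950²) = 0.383 m²/day.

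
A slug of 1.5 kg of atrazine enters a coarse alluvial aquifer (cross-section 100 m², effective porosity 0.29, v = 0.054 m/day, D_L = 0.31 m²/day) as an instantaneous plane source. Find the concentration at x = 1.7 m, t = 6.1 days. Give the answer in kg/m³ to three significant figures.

For an instantaneous plane source, C(x,t) = M/(n_e·A·√(4πDt)) · exp(−(x−vt)²/(4Dt)), with n_e·A the pore (flow) area.
Plume center vt = 0.054 × 6.1 = 0.3294 m, so the well at 1.7 m is 1.3706 m downgradient of the peak.
√(4πDt) = 4.875 m, giving peak height M/(n_e·A·√(4πDt)) = 1.5/(0.29 × 100 × 4.875) = 0.01061 kg/m³.
(x−vt)²/(4Dt) = (1.3706)²/(4 × 0.31 × 6.1) = 0.2484; exp(−0.2484) = 0.7800.
C = 0.01061 × 0.7800 = 0.00828 kg/m³.

0.00828 kg/m³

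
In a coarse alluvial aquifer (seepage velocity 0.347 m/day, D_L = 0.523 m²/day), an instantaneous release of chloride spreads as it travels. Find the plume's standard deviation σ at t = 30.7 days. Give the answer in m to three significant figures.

Dispersive spreading gives a Gaussian with σ² = 2Dt; advection only shifts the center.
σ = √(2 × 0.523 × 30.7) = 5.67 m.

5.67 m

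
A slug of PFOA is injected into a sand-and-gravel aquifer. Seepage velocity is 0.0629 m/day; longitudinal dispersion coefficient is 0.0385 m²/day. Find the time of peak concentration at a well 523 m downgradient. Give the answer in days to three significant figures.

8310 days

For the 1D instantaneous-source solution, setting ∂C/∂t = 0 at fixed x gives v²t² + 2Dt − x² = 0, so t = (√(D² + v²x²) − D)/v².
√(D² + v²x²) = √(0.0385² + 0.0629² × 523²) = 32.90; v² = 0.00395641.
t = (32.90 − 0.0385)/0.00395641 = 8310 days (vs. the pure-advection estimate x/v = 8310 d).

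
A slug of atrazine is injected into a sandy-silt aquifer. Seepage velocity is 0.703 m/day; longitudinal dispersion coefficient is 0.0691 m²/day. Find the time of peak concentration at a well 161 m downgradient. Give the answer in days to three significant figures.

For the 1D instantaneous-source solution, setting ∂C/∂t = 0 at fixed x gives v²t² + 2Dt − x² = 0, so t = (√(D² + v²x²) − D)/v².
√(D² + v²x²) = √(0.0691² + 0.703² × 161²) = 113.2; v² = 0.494209.
t = (113.2 − 0.0691)/0.494209 = 229 days (vs. the pure-advection estimate x/v = 229 d).

229 days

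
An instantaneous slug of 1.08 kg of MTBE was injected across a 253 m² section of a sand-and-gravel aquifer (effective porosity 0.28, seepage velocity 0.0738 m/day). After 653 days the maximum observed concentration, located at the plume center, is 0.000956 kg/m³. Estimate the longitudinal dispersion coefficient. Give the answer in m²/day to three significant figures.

0.0310 m²/day

At the plume center C_max = M/(n_e·A·√(4πDt)), so D = M²/(4πt·(n_e·A·C_max)²).
n_e·A·C_max = 0.28 × 253 × 0.000956 = 0.06772 kg/m.
D = 1.08²/(4π × 653 × 0.06772²) = 0.0310 m²/day.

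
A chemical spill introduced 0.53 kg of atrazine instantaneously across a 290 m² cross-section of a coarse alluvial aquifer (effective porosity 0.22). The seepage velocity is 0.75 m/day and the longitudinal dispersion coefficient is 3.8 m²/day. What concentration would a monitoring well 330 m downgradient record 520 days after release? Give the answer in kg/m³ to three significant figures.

3.34e-05 kg/m³

For an instantaneous plane source, C(x,t) = M/(n_e·A·√(4πDt)) · exp(−(x−vt)²/(4Dt)), with n_e·A the pore (flow) area.
Plume center vt = 0.75 × 520 = 390 m, so the well at 330 m is 60 m upgradient of the peak.
√(4πDt) = 157.6 m, giving peak height M/(n_e·A·√(4πDt)) = 0.53/(0.22 × 290 × 157.6) = 5.271e-05 kg/m³.
(x−vt)²/(4Dt) = (-60)²/(4 × 3.8 × 520) = 0.4555; exp(−0.4555) = 0.6341.
C = 5.271e-05 × 0.6341 = 3.34e-05 kg/m³.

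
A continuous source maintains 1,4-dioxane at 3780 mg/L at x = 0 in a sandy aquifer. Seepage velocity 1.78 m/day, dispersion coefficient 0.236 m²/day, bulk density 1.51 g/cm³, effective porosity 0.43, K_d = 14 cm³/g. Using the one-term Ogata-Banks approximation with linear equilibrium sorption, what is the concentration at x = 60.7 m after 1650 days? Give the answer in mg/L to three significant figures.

Retardation factor R = 1 + ρ_b·K_d/n = 1 + 1.51 × 14/0.43 = 50.16.
Sorption retards both mechanisms: v_R = v/R = 0.03549 m/day, D_R = D/R = 0.004705 m²/day.
v_R·t = 0.03549 × 1650 = 58.5585 m; 2√(D_R t) = 5.573 m; argument = (60.7 − 58.5585)/5.573 = 0.3843.
C = C₀ × ½·erfc(0.3843) = 3780 × 0.2934 = 1110 mg/L.

1110 mg/L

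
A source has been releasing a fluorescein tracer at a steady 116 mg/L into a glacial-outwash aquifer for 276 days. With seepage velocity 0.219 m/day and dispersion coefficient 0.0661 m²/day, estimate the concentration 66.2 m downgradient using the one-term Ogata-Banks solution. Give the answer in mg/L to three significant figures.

19.8 mg/L

For a continuous step input, C/C₀ ≈ ½·erfc((x−vt)/(2√(Dt))).
vt = 0.219 × 276 = 60.444 m and 2√(Dt) = 2√(0.0661 × 276) = 8.543 m.
Argument (x−vt)/(2√(Dt)) = (66.2 − 60.444)/8.543 = 0.6738; ½·erfc(0.6738) = 0.1703.
C = 116 × 0.1703 = 19.8 mg/L.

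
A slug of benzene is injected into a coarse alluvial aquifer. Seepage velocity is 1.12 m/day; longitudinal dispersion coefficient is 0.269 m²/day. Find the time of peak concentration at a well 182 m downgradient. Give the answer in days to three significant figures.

162 days

For the 1D instantaneous-source solution, setting ∂C/∂t = 0 at fixed x gives v²t² + 2Dt − x² = 0, so t = (√(D² + v²x²) − D)/v².
√(D² + v²x²) = √(0.269² + 1.12² × 182²) = 203.8; v² = 1.2544.
t = (203.8 − 0.269)/1.2544 = 162 days (vs. the pure-advection estimate x/v = 162 d).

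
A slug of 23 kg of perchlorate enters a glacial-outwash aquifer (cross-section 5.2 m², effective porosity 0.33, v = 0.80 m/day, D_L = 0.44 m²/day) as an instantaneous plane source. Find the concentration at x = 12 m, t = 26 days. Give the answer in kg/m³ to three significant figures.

For an instantaneous plane source, C(x,t) = M/(n_e·A·√(4πDt)) · exp(−(x−vt)²/(4Dt)), with n_e·A the pore (flow) area.
Plume center vt = 0.80 × 26 = 20.8 m, so the well at 12 m is 8.8 m upgradient of the peak.
√(4πDt) = 11.99 m, giving peak height M/(n_e·A·√(4πDt)) = 23/(0.33 × 5.2 × 11.99) = 1.118 kg/m³.
(x−vt)²/(4Dt) = (-8.8)²/(4 × 0.44 × 26) = 1.692; exp(−1.692) = 0.1842.
C = 1.118 × 0.1842 = 0.206 kg/m³.

0.206 kg/m³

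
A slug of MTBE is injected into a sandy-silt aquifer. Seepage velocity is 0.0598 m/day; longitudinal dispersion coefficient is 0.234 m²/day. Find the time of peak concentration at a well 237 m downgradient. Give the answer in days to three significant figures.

3900 days

For the 1D instantaneous-source solution, setting ∂C/∂t = 0 at fixed x gives v²t² + 2Dt − x² = 0, so t = (√(D² + v²x²) − D)/v².
√(D² + v²x²) = √(0.234² + 0.0598² × 237²) = 14.17; v² = 0.00357604.
t = (14.17 − 0.234)/0.00357604 = 3900 days (vs. the pure-advection estimate x/v = 3960 d).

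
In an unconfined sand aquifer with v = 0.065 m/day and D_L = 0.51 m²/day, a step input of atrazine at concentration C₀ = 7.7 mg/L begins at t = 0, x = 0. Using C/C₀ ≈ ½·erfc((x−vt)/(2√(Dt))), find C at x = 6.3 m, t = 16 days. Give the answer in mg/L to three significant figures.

0.743 mg/L

For a continuous step input, C/C₀ ≈ ½·erfc((x−vt)/(2√(Dt))).
vt = 0.065 × 16 = 1.04 m and 2√(Dt) = 2√(0.51 × 16) = 5.713 m.
Argument (x−vt)/(2√(Dt)) = (6.3 − 1.04)/5.713 = 0.9207; ½·erfc(0.9207) = 0.09645.
C = 7.7 × 0.09645 = 0.743 mg/L.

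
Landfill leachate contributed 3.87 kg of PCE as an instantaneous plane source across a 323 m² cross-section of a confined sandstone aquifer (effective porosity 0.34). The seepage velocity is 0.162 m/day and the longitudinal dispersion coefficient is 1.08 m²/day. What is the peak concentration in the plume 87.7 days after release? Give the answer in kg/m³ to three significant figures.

0.00102 kg/m³

The peak of an instantaneous 1D plume sits at x = vt; there the Gaussian factor is 1 and C_max = M/(n_e·A·√(4πDt)), where n_e·A is the pore area the mass is dissolved in.
√(4πDt) = √(4π × 1.08 × 87.7) = 34.50 m, so C_max = 3.87/(0.34 × 323 × 34.50) = 0.00102 kg/m³.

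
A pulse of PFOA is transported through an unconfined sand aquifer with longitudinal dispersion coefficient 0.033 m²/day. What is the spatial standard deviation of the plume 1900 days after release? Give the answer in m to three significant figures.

11.2 m

Dispersive spreading gives a Gaussian with σ² = 2Dt; advection only shifts the center.
σ = √(2 × 0.033 × 1900) = 11.2 m.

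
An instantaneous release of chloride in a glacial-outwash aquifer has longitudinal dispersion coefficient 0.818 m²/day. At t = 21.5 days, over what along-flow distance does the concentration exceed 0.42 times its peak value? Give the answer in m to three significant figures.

The plume is Gaussian with σ = √(2Dt) = √(2 × 0.818 × 21.5) = 5.931 m.
C/C_peak = exp(−Δx²/(2σ²)) = 0.42 ⇒ Δx = σ·√(−2 ln 0.42) = 5.931 × 1.317 = 7.811 m.
Width = 2Δx = 15.6 m.

15.6 m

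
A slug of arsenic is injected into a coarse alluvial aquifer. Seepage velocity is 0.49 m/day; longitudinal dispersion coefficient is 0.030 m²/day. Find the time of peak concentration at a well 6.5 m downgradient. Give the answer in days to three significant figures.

For the 1D instantaneous-source solution, setting ∂C/∂t = 0 at fixed x gives v²t² + 2Dt − x² = 0, so t = (√(D² + v²x²) − D)/v².
√(D² + v²x²) = √(0.030² + 0.49² × 6.5²) = 3.185; v² = 0.2401.
t = (3.185 − 0.030)/0.2401 = 13.1 days (vs. the pure-advection estimate x/v = 13.3 d).

13.1 days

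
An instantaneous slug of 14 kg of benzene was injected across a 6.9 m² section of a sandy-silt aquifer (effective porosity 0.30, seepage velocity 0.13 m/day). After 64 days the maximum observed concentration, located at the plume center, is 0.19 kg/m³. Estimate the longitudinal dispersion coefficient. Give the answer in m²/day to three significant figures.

At the plume center C_max = M/(n_e·A·√(4πDt)), so D = M²/(4πt·(n_e·A·C_max)²).
n_e·A·C_max = 0.30 × 6.9 × 0.19 = 0.3933 kg/m.
D = 14²/(4π × 64 × 0.3933²) = 1.58 m²/day.

1.58 m²/day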